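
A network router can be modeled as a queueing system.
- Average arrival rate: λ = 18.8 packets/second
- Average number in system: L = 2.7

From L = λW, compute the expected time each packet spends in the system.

Little's Law: L = λW, so W = L/λ
W = 2.7/18.8 = 0.1436 seconds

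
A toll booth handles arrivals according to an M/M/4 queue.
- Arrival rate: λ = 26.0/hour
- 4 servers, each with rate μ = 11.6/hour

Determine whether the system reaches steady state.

Stability requires ρ = λ/(cμ) < 1
ρ = 26.0/(4 × 11.6) = 26.0/46.40 = 0.5603
Since 0.5603 < 1, the system is STABLE.
The servers are busy 56.03% of the time.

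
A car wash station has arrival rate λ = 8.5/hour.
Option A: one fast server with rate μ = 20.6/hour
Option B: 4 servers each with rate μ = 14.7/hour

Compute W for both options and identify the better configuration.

Option A: single server μ = 20.6 (M/M/1)
  ρ_A = 8.5/20.6 = 0.4126
  W_A = 1/(μ-λ) = 1/(20.6-8.5) = 1/12.10 = 0.08264

Option B: 4 servers μ = 14.7 (M/M/4)
  ρ_B = λ/(cμ) = 8.5/(4×14.7) = 0.1446
  Offered load a = λ/μ = cρ = 8.5/14.7 = 0.5782
  P₀ = [ Σₙ₌₀^3 aⁿ/n! + a^4/(4!(1-ρ)) ]⁻¹
  Σ = a^0/0! + a^1/1! + a^2/2! + a^3/3! = 1.0000 + 0.5782 + 0.1672 + 0.03222 = 1.7776
  a^4/(4!(1-ρ)) = 0.11179/(24 × 0.85544) = 0.005445
  P₀ = 1/(1.7776 + 0.005445) = 0.5608
  Lq = P₀·a^4·ρ / (4!(1-ρ)²) = 0.56083 × 0.11179 × 0.14456 / (24 × 0.73178) = 0.0005160
  Wq_B = Lq/λ = 0.0005160/8.5 = 0.00006071
  W_B = Wq_B + 1/μ = 0.00006071 + 0.06803 = 0.06809

Since W_B = 0.06809 < W_A = 0.08264, Option B (multiple servers) has the shorter time in system.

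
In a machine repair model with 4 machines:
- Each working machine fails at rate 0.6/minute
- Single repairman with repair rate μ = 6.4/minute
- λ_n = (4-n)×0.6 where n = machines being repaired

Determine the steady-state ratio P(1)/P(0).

P(1)/P(0) = ∏_{i=0}^{1-1} λ_i/μ_{i+1}
= (4-0)×0.6/6.4
= 0.3750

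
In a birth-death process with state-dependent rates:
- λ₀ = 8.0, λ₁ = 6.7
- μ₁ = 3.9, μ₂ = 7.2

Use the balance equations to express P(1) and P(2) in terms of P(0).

Balance equations:
State 0: λ₀P₀ = μ₁P₁ → P₁ = (λ₀/μ₁)P₀ = (8.0/3.9)P₀ = 2.0513P₀
State 1: P₂ = (λ₀λ₁)/(μ₁μ₂)P₀ = (8.0×6.7)/(3.9×7.2)P₀ = 1.9088P₀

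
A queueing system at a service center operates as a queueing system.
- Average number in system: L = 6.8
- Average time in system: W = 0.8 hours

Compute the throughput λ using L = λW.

Little's Law: L = λW, so λ = L/W
λ = 6.8/0.8 = 8.5000 customers/hour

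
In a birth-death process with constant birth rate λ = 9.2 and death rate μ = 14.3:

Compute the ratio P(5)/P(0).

For constant rates: P(n)/P(0) = (λ/μ)^n
P(5)/P(0) = (9.2/14.3)^5 = 0.64336^5 = 0.1102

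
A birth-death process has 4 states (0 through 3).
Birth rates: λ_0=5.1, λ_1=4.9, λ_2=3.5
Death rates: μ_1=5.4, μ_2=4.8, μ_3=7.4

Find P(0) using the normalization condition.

Ratios P(n)/P(0) = (λ₀···λₙ₋₁)/(μ₁···μₙ):
P(1)/P(0) = (5.1)/(5.4) = 0.94444
P(2)/P(0) = (5.1×4.9)/(5.4×4.8) = 0.96412
P(3)/P(0) = (5.1×4.9×3.5)/(5.4×4.8×7.4) = 0.45600

Normalization: ∑ P(n) = 1
P(0) × (1.0000 + 0.94444 + 0.96412 + 0.45600) = 1
P(0) × 3.3646 = 1
P(0) = 1/3.3646 = 0.2972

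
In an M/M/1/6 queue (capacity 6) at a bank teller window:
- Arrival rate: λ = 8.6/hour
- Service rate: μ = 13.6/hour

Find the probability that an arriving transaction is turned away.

ρ = λ/μ = 8.6/13.6 = 0.632353
P₀ = (1-ρ)/(1-ρ^(K+1)) = (1-0.632353)/(1-0.632353^7) = 0.3676/0.9596 = 0.3831
P_K = P₀×ρ^K = 0.3831 × 0.632353^6 = 0.3831 × 0.06394 = 0.02450
Blocking probability = 2.45%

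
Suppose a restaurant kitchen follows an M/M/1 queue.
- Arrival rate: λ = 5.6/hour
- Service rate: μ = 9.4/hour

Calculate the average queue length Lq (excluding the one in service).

ρ = λ/μ = 5.6/9.4 = 0.5957
For M/M/1: Lq = λ²/(μ(μ-λ))
Lq = 31.36/(9.4 × 3.80)
Lq = 0.8779 orders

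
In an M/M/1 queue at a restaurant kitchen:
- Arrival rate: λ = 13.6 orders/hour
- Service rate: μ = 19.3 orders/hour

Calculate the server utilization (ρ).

Server utilization: ρ = λ/μ
ρ = 13.6/19.3 = 0.7047
The server is busy 70.47% of the time.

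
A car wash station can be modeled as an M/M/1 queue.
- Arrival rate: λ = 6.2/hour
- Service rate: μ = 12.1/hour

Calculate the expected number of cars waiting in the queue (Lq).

ρ = λ/μ = 6.2/12.1 = 0.5124
For M/M/1: Lq = λ²/(μ(μ-λ))
Lq = 38.44/(12.1 × 5.90)
Lq = 0.5385 cars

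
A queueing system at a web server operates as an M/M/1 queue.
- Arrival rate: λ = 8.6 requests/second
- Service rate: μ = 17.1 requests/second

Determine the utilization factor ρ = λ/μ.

Server utilization: ρ = λ/μ
ρ = 8.6/17.1 = 0.5029
The server is busy 50.29% of the time.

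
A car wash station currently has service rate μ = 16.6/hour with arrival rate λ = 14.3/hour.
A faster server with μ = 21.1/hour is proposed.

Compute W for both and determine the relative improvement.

System 1: ρ₁ = 14.3/16.6 = 0.8614, W₁ = 1/(16.6-14.3) = 0.43478
System 2: ρ₂ = 14.3/21.1 = 0.6777, W₂ = 1/(21.1-14.3) = 0.14706
Improvement: (W₁-W₂)/W₁ = (0.43478-0.14706)/0.43478 = 66.18%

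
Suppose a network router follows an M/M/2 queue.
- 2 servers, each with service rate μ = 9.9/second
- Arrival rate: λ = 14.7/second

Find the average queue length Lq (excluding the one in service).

Traffic intensity: ρ = λ/(cμ) = 14.7/(2×9.9) = 0.7424
Since ρ = 0.7424 < 1, system is stable.
Offered load a = λ/μ = cρ = 14.7/9.9 = 1.4848
P₀ = [ Σₙ₌₀^1 aⁿ/n! + a^2/(2!(1-ρ)) ]⁻¹
Σ = a^0/0! + a^1/1! = 1.0000 + 1.4848 = 2.4848
a^2/(2!(1-ρ)) = 2.20478/(2 × 0.257576) = 4.2799
P₀ = 1/(2.4848 + 4.2799) = 0.1478
Lq = P₀·a^2·ρ / (2!(1-ρ)²) = 0.147826 × 2.20478 × 0.742424 / (2 × 0.0663453) = 1.8236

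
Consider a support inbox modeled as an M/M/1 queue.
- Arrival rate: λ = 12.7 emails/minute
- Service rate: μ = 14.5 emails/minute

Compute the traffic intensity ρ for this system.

Server utilization: ρ = λ/μ
ρ = 12.7/14.5 = 0.8759
The server is busy 87.59% of the time.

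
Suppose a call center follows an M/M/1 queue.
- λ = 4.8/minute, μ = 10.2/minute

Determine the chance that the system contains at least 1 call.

ρ = λ/μ = 4.8/10.2 = 0.4706
P(N ≥ n) = ρⁿ
P(N ≥ 1) = 0.4706^1
P(N ≥ 1) = 0.4706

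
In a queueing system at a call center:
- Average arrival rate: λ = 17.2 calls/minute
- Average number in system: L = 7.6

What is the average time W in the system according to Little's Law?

Little's Law: L = λW, so W = L/λ
W = 7.6/17.2 = 0.4419 minutes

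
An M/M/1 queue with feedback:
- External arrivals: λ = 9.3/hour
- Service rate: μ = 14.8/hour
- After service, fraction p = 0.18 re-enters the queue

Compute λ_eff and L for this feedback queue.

Effective arrival rate: λ_eff = λ/(1-p) = 9.3/(1-0.18) = 9.3/0.82 = 11.34146
ρ = λ_eff/μ = 11.34146/14.8 = 0.766315
L = ρ/(1-ρ) = 0.766315/(1-0.766315) = 3.2793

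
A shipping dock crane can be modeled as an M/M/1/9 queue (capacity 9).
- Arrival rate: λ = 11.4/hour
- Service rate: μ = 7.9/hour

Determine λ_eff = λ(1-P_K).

ρ = λ/μ = 11.4/7.9 = 1.44304
P₀ = (1-ρ)/(1-ρ^(K+1)) = (1-1.44304)/(1-1.44304^10) = -0.4430/-38.1547 = 0.01161
P_K = P₀×ρ^K = 0.011612 × 1.44304^9 = 0.011612 × 27.1335 = 0.3151
λ_eff = λ(1-P_K) = 11.4 × (1 - 0.31506) = 11.4 × 0.68494 = 7.8083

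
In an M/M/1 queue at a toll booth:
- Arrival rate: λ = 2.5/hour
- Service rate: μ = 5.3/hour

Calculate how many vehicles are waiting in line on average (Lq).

ρ = λ/μ = 2.5/5.3 = 0.4717
For M/M/1: Lq = λ²/(μ(μ-λ))
Lq = 6.25/(5.3 × 2.80)
Lq = 0.4212 vehicles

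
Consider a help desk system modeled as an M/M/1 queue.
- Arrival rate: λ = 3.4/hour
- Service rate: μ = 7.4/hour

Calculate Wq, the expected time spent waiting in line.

First, compute utilization: ρ = λ/μ = 3.4/7.4 = 0.4595
For M/M/1: Wq = λ/(μ(μ-λ))
Wq = 3.4/(7.4 × (7.4-3.4))
Wq = 3.4/(7.4 × 4.00)
Wq = 0.1149 hours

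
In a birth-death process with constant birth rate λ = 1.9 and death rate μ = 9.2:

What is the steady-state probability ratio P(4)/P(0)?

For constant rates: P(n)/P(0) = (λ/μ)^n
P(4)/P(0) = (1.9/9.2)^4 = 0.20652^4 = 0.001819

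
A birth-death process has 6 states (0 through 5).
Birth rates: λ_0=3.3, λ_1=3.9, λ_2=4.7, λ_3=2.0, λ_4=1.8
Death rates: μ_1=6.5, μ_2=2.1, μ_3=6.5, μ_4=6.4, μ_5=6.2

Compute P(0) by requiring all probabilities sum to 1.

Ratios P(n)/P(0) = (λ₀···λₙ₋₁)/(μ₁···μₙ):
P(1)/P(0) = (3.3)/(6.5) = 0.5077
P(2)/P(0) = (3.3×3.9)/(6.5×2.1) = 0.9429
P(3)/P(0) = (3.3×3.9×4.7)/(6.5×2.1×6.5) = 0.6818
P(4)/P(0) = (3.3×3.9×4.7×2.0)/(6.5×2.1×6.5×6.4) = 0.2130
P(5)/P(0) = (3.3×3.9×4.7×2.0×1.8)/(6.5×2.1×6.5×6.4×6.2) = 0.06185

Normalization: ∑ P(n) = 1
P(0) × (1.0000 + 0.5077 + 0.9429 + 0.6818 + 0.2130 + 0.06185) = 1
P(0) × 3.4072 = 1
P(0) = 1/3.4072 = 0.2935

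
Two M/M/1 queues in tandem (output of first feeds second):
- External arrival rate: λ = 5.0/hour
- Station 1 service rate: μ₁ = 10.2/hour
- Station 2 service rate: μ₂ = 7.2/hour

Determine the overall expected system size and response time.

By Jackson's theorem, each station behaves as independent M/M/1.
Station 1: ρ₁ = 5.0/10.2 = 0.4902, L₁ = ρ₁/(1-ρ₁) = λ/(μ₁-λ) = 5.0/5.20 = 0.961538
Station 2: ρ₂ = 5.0/7.2 = 0.6944, L₂ = ρ₂/(1-ρ₂) = λ/(μ₂-λ) = 5.0/2.20 = 2.27273
Total: L = L₁ + L₂ = 0.961538 + 2.27273 = 3.2343
W = L/λ = 3.2343/5.0 = 0.6469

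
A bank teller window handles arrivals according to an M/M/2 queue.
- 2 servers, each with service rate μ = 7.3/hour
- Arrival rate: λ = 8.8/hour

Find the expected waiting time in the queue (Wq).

Traffic intensity: ρ = λ/(cμ) = 8.8/(2×7.3) = 0.6027
Since ρ = 0.6027 < 1, system is stable.
Offered load a = λ/μ = cρ = 8.8/7.3 = 1.2055
P₀ = [ Σₙ₌₀^1 aⁿ/n! + a^2/(2!(1-ρ)) ]⁻¹
Σ = a^0/0! + a^1/1! = 1.0000 + 1.2055 = 2.2055
a^2/(2!(1-ρ)) = 1.4532/(2 × 0.39726) = 1.8290
P₀ = 1/(2.2055 + 1.8290) = 0.2479
Lq = P₀·a^2·ρ / (2!(1-ρ)²) = 0.24786 × 1.4532 × 0.60274 / (2 × 0.15782) = 0.6878
Wq = Lq/λ = 0.6878/8.8 = 0.07816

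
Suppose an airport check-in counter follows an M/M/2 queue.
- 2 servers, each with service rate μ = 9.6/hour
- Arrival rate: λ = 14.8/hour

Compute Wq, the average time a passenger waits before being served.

Traffic intensity: ρ = λ/(cμ) = 14.8/(2×9.6) = 0.7708
Since ρ = 0.7708 < 1, system is stable.
Offered load a = λ/μ = cρ = 14.8/9.6 = 1.5417
P₀ = [ Σₙ₌₀^1 aⁿ/n! + a^2/(2!(1-ρ)) ]⁻¹
Σ = a^0/0! + a^1/1! = 1.0000 + 1.5417 = 2.5417
a^2/(2!(1-ρ)) = 2.37674/(2 × 0.229167) = 5.1856
P₀ = 1/(2.5417 + 5.1856) = 0.1294
Lq = P₀·a^2·ρ / (2!(1-ρ)²) = 0.129412 × 2.37674 × 0.770833 / (2 × 0.0525174) = 2.2573
Wq = Lq/λ = 2.2573/14.8 = 0.1525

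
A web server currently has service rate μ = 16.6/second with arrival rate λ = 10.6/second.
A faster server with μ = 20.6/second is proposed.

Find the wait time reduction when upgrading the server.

System 1: ρ₁ = 10.6/16.6 = 0.6386, W₁ = 1/(16.6-10.6) = 0.16667
System 2: ρ₂ = 10.6/20.6 = 0.5146, W₂ = 1/(20.6-10.6) = 0.10000
Improvement: (W₁-W₂)/W₁ = (0.16667-0.10000)/0.16667 = 40.00%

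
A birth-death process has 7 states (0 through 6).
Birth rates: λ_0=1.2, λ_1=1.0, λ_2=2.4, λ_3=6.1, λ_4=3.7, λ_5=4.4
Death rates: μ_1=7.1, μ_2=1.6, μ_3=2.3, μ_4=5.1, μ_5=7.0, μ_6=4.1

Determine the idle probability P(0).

Ratios P(n)/P(0) = (λ₀···λₙ₋₁)/(μ₁···μₙ):
P(1)/P(0) = (1.2)/(7.1) = 0.16901
P(2)/P(0) = (1.2×1.0)/(7.1×1.6) = 0.10563
P(3)/P(0) = (1.2×1.0×2.4)/(7.1×1.6×2.3) = 0.11023
P(4)/P(0) = (1.2×1.0×2.4×6.1)/(7.1×1.6×2.3×5.1) = 0.13184
P(5)/P(0) = (1.2×1.0×2.4×6.1×3.7)/(7.1×1.6×2.3×5.1×7.0) = 0.069687
P(6)/P(0) = (1.2×1.0×2.4×6.1×3.7×4.4)/(7.1×1.6×2.3×5.1×7.0×4.1) = 0.074786

Normalization: ∑ P(n) = 1
P(0) × (1.0000 + 0.16901 + 0.10563 + 0.11023 + 0.13184 + 0.069687 + 0.074786) = 1
P(0) × 1.6612 = 1
P(0) = 1/1.6612 = 0.6020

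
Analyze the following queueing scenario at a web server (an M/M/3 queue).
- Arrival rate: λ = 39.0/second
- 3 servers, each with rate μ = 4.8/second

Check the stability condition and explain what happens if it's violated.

Stability requires ρ = λ/(cμ) < 1
ρ = 39.0/(3 × 4.8) = 39.0/14.40 = 2.7083
Since 2.7083 ≥ 1, the system is UNSTABLE.
Need c > λ/μ = 39.0/4.8 = 8.12.
Minimum servers needed: c = 9.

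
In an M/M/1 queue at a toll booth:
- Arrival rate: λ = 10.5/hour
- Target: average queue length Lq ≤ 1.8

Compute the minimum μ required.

For M/M/1: Lq = λ²/(μ(μ-λ))
Need Lq ≤ 1.8, i.e. μ(μ-λ) ≥ λ²/1.8
μ² - 10.5μ - 110.25/1.8 ≥ 0  →  μ² - 10.5μ - 61.2500 ≥ 0
Quadratic formula (positive root): μ = [λ + √(λ² + 4×61.2500)]/2
Discriminant: 110.25 + 4×61.2500 = 355.2500, √355.2500 = 18.8481
μ ≥ (10.5 + 18.8481)/2 = 14.6740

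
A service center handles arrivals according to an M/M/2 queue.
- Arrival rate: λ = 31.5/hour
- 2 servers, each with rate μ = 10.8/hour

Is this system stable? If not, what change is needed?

Stability requires ρ = λ/(cμ) < 1
ρ = 31.5/(2 × 10.8) = 31.5/21.60 = 1.4583
Since 1.4583 ≥ 1, the system is UNSTABLE.
Need c > λ/μ = 31.5/10.8 = 2.92.
Minimum servers needed: c = 3.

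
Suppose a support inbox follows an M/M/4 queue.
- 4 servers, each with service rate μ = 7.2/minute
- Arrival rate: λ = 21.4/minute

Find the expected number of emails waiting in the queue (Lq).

Traffic intensity: ρ = λ/(cμ) = 21.4/(4×7.2) = 0.7431
Since ρ = 0.7431 < 1, system is stable.
Offered load a = λ/μ = cρ = 21.4/7.2 = 2.9722
P₀ = [ Σₙ₌₀^3 aⁿ/n! + a^4/(4!(1-ρ)) ]⁻¹
Σ = a^0/0! + a^1/1! + a^2/2! + a^3/3! = 1.00000 + 2.97222 + 4.41705 + 4.37615 = 12.7654
a^4/(4!(1-ρ)) = 78.0414/(24 × 0.256944) = 12.6554
P₀ = 1/(12.7654 + 12.6554) = 0.03934
Lq = P₀·a^4·ρ / (4!(1-ρ)²) = 0.039338 × 78.0414 × 0.74306 / (24 × 0.066020) = 1.4397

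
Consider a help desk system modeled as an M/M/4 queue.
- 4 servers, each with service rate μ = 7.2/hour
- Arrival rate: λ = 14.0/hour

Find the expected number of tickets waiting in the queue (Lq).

Traffic intensity: ρ = λ/(cμ) = 14.0/(4×7.2) = 0.4861
Since ρ = 0.4861 < 1, system is stable.
Offered load a = λ/μ = cρ = 14.0/7.2 = 1.9444
P₀ = [ Σₙ₌₀^3 aⁿ/n! + a^4/(4!(1-ρ)) ]⁻¹
Σ = a^0/0! + a^1/1! + a^2/2! + a^3/3! = 1.00000 + 1.94444 + 1.89043 + 1.22528 = 6.0602
a^4/(4!(1-ρ)) = 14.2949/(24 × 0.5139) = 1.1590
P₀ = 1/(6.0602 + 1.1590) = 0.1385
Lq = P₀·a^4·ρ / (4!(1-ρ)²) = 0.13852 × 14.2949 × 0.48611 / (24 × 0.26408) = 0.1519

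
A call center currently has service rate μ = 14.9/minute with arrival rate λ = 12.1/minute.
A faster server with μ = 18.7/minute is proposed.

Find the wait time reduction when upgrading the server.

System 1: ρ₁ = 12.1/14.9 = 0.8121, W₁ = 1/(14.9-12.1) = 0.357143
System 2: ρ₂ = 12.1/18.7 = 0.6471, W₂ = 1/(18.7-12.1) = 0.151515
Improvement: (W₁-W₂)/W₁ = (0.357143-0.151515)/0.357143 = 57.58%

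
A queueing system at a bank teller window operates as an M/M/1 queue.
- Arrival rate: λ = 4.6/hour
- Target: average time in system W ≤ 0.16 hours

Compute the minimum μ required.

For M/M/1: W = 1/(μ-λ)
Need W ≤ 0.16, so 1/(μ-λ) ≤ 0.16
μ - λ ≥ 1/0.16 = 6.2500
μ ≥ 4.6 + 6.2500 = 10.8500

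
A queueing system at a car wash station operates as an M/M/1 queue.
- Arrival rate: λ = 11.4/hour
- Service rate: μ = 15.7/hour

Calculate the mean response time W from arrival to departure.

First, compute utilization: ρ = λ/μ = 11.4/15.7 = 0.7261
For M/M/1: W = 1/(μ-λ)
W = 1/(15.7-11.4) = 1/4.30
W = 0.2326 hours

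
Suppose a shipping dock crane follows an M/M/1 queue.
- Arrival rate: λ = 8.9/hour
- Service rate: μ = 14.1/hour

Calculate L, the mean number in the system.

ρ = λ/μ = 8.9/14.1 = 0.6312
For M/M/1: L = λ/(μ-λ)
L = 8.9/(14.1-8.9) = 8.9/5.20
L = 1.7115 containers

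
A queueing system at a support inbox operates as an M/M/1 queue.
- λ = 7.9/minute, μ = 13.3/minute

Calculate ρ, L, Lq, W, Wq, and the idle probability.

Step 1: ρ = λ/μ = 7.9/13.3 = 0.5940
Step 2: L = λ/(μ-λ) = 7.9/5.40 = 1.4630
Step 3: Lq = λ²/(μ(μ-λ)) = 62.41/(13.3×5.40) = 0.8690
Step 4: W = 1/(μ-λ) = 1/5.40 = 0.18519
Step 5: Wq = λ/(μ(μ-λ)) = 7.9/(13.3×5.40) = 0.1100
Step 6: P(0) = 1-ρ = 0.4060
Verify: L = λW = 7.9×0.18519 = 1.4630 ✔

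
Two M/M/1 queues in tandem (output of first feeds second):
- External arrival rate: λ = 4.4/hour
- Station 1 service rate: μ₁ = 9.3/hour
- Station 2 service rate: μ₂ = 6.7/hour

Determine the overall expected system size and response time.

By Jackson's theorem, each station behaves as independent M/M/1.
Station 1: ρ₁ = 4.4/9.3 = 0.4731, L₁ = ρ₁/(1-ρ₁) = λ/(μ₁-λ) = 4.4/4.90 = 0.8980
Station 2: ρ₂ = 4.4/6.7 = 0.6567, L₂ = ρ₂/(1-ρ₂) = λ/(μ₂-λ) = 4.4/2.30 = 1.9130
Total: L = L₁ + L₂ = 0.8980 + 1.9130 = 2.8110
W = L/λ = 2.8110/4.4 = 0.6389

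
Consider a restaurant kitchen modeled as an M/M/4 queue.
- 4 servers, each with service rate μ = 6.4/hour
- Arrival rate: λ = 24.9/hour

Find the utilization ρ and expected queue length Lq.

Traffic intensity: ρ = λ/(cμ) = 24.9/(4×6.4) = 0.9727
Since ρ = 0.9727 < 1, system is stable.
Offered load a = λ/μ = cρ = 24.9/6.4 = 3.8906
P₀ = [ Σₙ₌₀^3 aⁿ/n! + a^4/(4!(1-ρ)) ]⁻¹
Σ = a^0/0! + a^1/1! + a^2/2! + a^3/3! = 1.0000 + 3.8906 + 7.5685 + 9.8154 = 22.2745
a^4/(4!(1-ρ)) = 229.12765/(24 × 0.027343750) = 349.1469
P₀ = 1/(22.2745 + 349.1469) = 0.002692
Lq = P₀·a^4·ρ / (4!(1-ρ)²) = 0.002692360 × 229.1276 × 0.9726562 / (24 × 0.0007476807) = 33.4382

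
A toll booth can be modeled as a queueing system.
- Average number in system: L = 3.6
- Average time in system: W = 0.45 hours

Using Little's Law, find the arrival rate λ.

Little's Law: L = λW, so λ = L/W
λ = 3.6/0.45 = 8.0000 vehicles/hour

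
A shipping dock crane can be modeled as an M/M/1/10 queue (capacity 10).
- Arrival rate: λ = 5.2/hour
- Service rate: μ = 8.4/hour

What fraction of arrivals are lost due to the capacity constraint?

ρ = λ/μ = 5.2/8.4 = 0.61905
P₀ = (1-ρ)/(1-ρ^(K+1)) = (1-0.61905)/(1-0.61905^11) = 0.38095/0.99488 = 0.3829
P_K = P₀×ρ^K = 0.3829 × 0.61905^10 = 0.3829 × 0.008265 = 0.003165
Blocking probability = 0.32%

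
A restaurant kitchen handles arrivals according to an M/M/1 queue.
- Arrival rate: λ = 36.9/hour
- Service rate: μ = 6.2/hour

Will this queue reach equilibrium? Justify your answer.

Stability requires ρ = λ/(cμ) < 1
ρ = 36.9/(1 × 6.2) = 36.9/6.20 = 5.9516
Since 5.9516 ≥ 1, the system is UNSTABLE.
Queue grows without bound. Need μ > λ = 36.9.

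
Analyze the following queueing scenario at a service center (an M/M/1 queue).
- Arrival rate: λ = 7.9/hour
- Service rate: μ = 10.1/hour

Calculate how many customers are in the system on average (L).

ρ = λ/μ = 7.9/10.1 = 0.7822
For M/M/1: L = λ/(μ-λ)
L = 7.9/(10.1-7.9) = 7.9/2.20
L = 3.5909 customers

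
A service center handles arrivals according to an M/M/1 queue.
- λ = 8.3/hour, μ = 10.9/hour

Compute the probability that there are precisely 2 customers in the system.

ρ = λ/μ = 8.3/10.9 = 0.7615
P(n) = (1-ρ)ρⁿ
P(2) = (1-0.7615) × 0.7615^2
P(2) = 0.2385 × 0.5799
P(2) = 0.1383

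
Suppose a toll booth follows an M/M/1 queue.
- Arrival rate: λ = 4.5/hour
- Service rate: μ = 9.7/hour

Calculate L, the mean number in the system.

ρ = λ/μ = 4.5/9.7 = 0.4639
For M/M/1: L = λ/(μ-λ)
L = 4.5/(9.7-4.5) = 4.5/5.20
L = 0.8654 vehicles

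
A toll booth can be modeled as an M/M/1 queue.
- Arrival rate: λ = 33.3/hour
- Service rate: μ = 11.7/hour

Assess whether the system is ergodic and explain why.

Stability requires ρ = λ/(cμ) < 1
ρ = 33.3/(1 × 11.7) = 33.3/11.70 = 2.8462
Since 2.8462 ≥ 1, the system is UNSTABLE.
Queue grows without bound. Need μ > λ = 33.3.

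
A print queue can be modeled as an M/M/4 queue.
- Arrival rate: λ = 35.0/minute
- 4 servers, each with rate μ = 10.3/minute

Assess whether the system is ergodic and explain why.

Stability requires ρ = λ/(cμ) < 1
ρ = 35.0/(4 × 10.3) = 35.0/41.20 = 0.8495
Since 0.8495 < 1, the system is STABLE.
The servers are busy 84.95% of the time.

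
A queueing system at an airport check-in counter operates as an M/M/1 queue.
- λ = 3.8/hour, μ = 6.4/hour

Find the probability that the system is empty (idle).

ρ = λ/μ = 3.8/6.4 = 0.5937
P(0) = 1 - ρ = 1 - 0.5937 = 0.4063
The server is idle 40.63% of the time.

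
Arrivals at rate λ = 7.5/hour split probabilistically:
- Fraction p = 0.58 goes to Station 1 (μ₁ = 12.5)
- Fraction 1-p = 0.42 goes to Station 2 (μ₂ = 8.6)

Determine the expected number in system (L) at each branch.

Effective rates: λ₁ = 7.5×0.58 = 4.35, λ₂ = 7.5×0.42 = 3.15
Station 1: ρ₁ = 4.35/12.5 = 0.3480, L₁ = ρ₁/(1-ρ₁) = 0.3480/(1-0.3480) = 0.5337
Station 2: ρ₂ = 3.15/8.6 = 0.3663, L₂ = ρ₂/(1-ρ₂) = 0.3663/(1-0.3663) = 0.5780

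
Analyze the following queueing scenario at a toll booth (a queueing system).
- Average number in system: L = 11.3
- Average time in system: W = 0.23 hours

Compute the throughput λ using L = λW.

Little's Law: L = λW, so λ = L/W
λ = 11.3/0.23 = 49.1304 vehicles/hour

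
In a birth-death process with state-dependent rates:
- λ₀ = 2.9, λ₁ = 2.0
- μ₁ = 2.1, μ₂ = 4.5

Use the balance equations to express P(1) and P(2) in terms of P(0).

Balance equations:
State 0: λ₀P₀ = μ₁P₁ → P₁ = (λ₀/μ₁)P₀ = (2.9/2.1)P₀ = 1.3810P₀
State 1: P₂ = (λ₀λ₁)/(μ₁μ₂)P₀ = (2.9×2.0)/(2.1×4.5)P₀ = 0.6138P₀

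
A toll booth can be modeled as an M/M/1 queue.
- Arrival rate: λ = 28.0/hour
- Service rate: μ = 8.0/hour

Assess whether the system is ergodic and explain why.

Stability requires ρ = λ/(cμ) < 1
ρ = 28.0/(1 × 8.0) = 28.0/8.00 = 3.5000
Since 3.5000 ≥ 1, the system is UNSTABLE.
Queue grows without bound. Need μ > λ = 28.0.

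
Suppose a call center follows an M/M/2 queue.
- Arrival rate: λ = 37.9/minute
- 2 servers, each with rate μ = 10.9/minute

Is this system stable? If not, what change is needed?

Stability requires ρ = λ/(cμ) < 1
ρ = 37.9/(2 × 10.9) = 37.9/21.80 = 1.7385
Since 1.7385 ≥ 1, the system is UNSTABLE.
Need c > λ/μ = 37.9/10.9 = 3.48.
Minimum servers needed: c = 4.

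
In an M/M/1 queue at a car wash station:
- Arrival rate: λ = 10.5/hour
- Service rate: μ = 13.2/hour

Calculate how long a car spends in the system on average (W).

First, compute utilization: ρ = λ/μ = 10.5/13.2 = 0.7955
For M/M/1: W = 1/(μ-λ)
W = 1/(13.2-10.5) = 1/2.70
W = 0.3704 hours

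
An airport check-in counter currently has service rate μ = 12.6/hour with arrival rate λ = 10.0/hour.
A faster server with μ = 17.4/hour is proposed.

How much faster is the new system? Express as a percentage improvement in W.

System 1: ρ₁ = 10.0/12.6 = 0.7937, W₁ = 1/(12.6-10.0) = 0.38462
System 2: ρ₂ = 10.0/17.4 = 0.5747, W₂ = 1/(17.4-10.0) = 0.13514
Improvement: (W₁-W₂)/W₁ = (0.38462-0.13514)/0.38462 = 64.86%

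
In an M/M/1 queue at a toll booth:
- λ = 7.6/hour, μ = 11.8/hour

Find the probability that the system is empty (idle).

ρ = λ/μ = 7.6/11.8 = 0.6441
P(0) = 1 - ρ = 1 - 0.6441 = 0.3559
The server is idle 35.59% of the time.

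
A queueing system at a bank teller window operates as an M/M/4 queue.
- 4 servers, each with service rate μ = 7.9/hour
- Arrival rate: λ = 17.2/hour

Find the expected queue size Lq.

Traffic intensity: ρ = λ/(cμ) = 17.2/(4×7.9) = 0.5443
Since ρ = 0.5443 < 1, system is stable.
Offered load a = λ/μ = cρ = 17.2/7.9 = 2.1772
P₀ = [ Σₙ₌₀^3 aⁿ/n! + a^4/(4!(1-ρ)) ]⁻¹
Σ = a^0/0! + a^1/1! + a^2/2! + a^3/3! = 1.0000 + 2.1772 + 2.3701 + 1.7201 = 7.2674
a^4/(4!(1-ρ)) = 22.4701/(24 × 0.455696) = 2.0546
P₀ = 1/(7.2674 + 2.0546) = 0.1073
Lq = P₀·a^4·ρ / (4!(1-ρ)²) = 0.1073 × 22.4701 × 0.5443 / (24 × 0.2077) = 0.2633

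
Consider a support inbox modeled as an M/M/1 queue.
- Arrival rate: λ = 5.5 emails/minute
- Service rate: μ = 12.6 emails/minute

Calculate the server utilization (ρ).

Server utilization: ρ = λ/μ
ρ = 5.5/12.6 = 0.4365
The server is busy 43.65% of the time.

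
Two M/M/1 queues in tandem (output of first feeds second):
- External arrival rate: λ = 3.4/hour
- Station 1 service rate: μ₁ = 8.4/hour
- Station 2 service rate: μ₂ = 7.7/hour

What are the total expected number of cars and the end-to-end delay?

By Jackson's theorem, each station behaves as independent M/M/1.
Station 1: ρ₁ = 3.4/8.4 = 0.4048, L₁ = ρ₁/(1-ρ₁) = λ/(μ₁-λ) = 3.4/5.00 = 0.6800
Station 2: ρ₂ = 3.4/7.7 = 0.4416, L₂ = ρ₂/(1-ρ₂) = λ/(μ₂-λ) = 3.4/4.30 = 0.7907
Total: L = L₁ + L₂ = 0.6800 + 0.7907 = 1.4707
W = L/λ = 1.4707/3.4 = 0.4326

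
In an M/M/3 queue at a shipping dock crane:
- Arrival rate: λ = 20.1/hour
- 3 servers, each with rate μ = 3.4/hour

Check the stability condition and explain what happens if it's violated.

Stability requires ρ = λ/(cμ) < 1
ρ = 20.1/(3 × 3.4) = 20.1/10.20 = 1.9706
Since 1.9706 ≥ 1, the system is UNSTABLE.
Need c > λ/μ = 20.1/3.4 = 5.91.
Minimum servers needed: c = 6.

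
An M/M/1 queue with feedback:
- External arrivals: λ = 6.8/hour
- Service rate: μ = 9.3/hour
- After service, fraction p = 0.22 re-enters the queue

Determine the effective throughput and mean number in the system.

Effective arrival rate: λ_eff = λ/(1-p) = 6.8/(1-0.22) = 6.8/0.78 = 8.71795
ρ = λ_eff/μ = 8.71795/9.3 = 0.937414
L = ρ/(1-ρ) = 0.937414/(1-0.937414) = 14.9780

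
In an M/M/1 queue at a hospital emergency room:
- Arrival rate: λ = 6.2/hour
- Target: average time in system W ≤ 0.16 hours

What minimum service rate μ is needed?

For M/M/1: W = 1/(μ-λ)
Need W ≤ 0.16, so 1/(μ-λ) ≤ 0.16
μ - λ ≥ 1/0.16 = 6.2500
μ ≥ 6.2 + 6.2500 = 12.4500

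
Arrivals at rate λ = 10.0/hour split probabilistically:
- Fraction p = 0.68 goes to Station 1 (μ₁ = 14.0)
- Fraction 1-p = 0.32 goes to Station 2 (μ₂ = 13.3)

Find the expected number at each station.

Effective rates: λ₁ = 10.0×0.68 = 6.8, λ₂ = 10.0×0.32 = 3.2
Station 1: ρ₁ = 6.8/14.0 = 0.4857, L₁ = ρ₁/(1-ρ₁) = 0.4857/(1-0.4857) = 0.9444
Station 2: ρ₂ = 3.2/13.3 = 0.2406, L₂ = ρ₂/(1-ρ₂) = 0.2406/(1-0.2406) = 0.3168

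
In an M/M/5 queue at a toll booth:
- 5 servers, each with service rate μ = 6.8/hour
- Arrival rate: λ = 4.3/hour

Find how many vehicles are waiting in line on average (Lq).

Traffic intensity: ρ = λ/(cμ) = 4.3/(5×6.8) = 0.1265
Since ρ = 0.1265 < 1, system is stable.
Offered load a = λ/μ = cρ = 4.3/6.8 = 0.6324
P₀ = [ Σₙ₌₀^4 aⁿ/n! + a^5/(5!(1-ρ)) ]⁻¹
Σ = a^0/0! + a^1/1! + a^2/2! + a^3/3! + a^4/4! = 1.0000 + 0.6324 + 0.1999 + 0.04214 + 0.006662 = 1.8811
a^5/(5!(1-ρ)) = 0.10111/(120 × 0.87353) = 0.0009646
P₀ = 1/(1.8811 + 0.0009646) = 0.5313
Lq = P₀·a^5·ρ / (5!(1-ρ)²) = 0.5313 × 0.1011 × 0.1265 / (120 × 0.7631) = 0.00007420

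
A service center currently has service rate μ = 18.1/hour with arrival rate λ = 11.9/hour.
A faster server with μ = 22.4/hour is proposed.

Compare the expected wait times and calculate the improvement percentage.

System 1: ρ₁ = 11.9/18.1 = 0.6575, W₁ = 1/(18.1-11.9) = 0.1613
System 2: ρ₂ = 11.9/22.4 = 0.5312, W₂ = 1/(22.4-11.9) = 0.09524
Improvement: (W₁-W₂)/W₁ = (0.1613-0.09524)/0.1613 = 40.95%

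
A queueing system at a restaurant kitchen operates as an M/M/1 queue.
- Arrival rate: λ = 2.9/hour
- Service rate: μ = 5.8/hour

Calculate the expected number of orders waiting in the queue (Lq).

ρ = λ/μ = 2.9/5.8 = 0.5000
For M/M/1: Lq = λ²/(μ(μ-λ))
Lq = 8.41/(5.8 × 2.90)
Lq = 0.5000 orders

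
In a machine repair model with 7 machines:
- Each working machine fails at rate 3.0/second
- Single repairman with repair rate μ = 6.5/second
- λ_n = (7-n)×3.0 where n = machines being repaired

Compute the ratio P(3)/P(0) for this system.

P(3)/P(0) = ∏_{i=0}^{3-1} λ_i/μ_{i+1}
= (7-0)×3.0/6.5 × (7-1)×3.0/6.5 × (7-2)×3.0/6.5
= 20.6463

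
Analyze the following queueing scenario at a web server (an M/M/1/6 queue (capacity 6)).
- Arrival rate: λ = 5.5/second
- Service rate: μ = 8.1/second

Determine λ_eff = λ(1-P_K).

ρ = λ/μ = 5.5/8.1 = 0.6790
P₀ = (1-ρ)/(1-ρ^(K+1)) = (1-0.6790)/(1-0.6790^7) = 0.3210/0.9335 = 0.3439
P_K = P₀×ρ^K = 0.3439 × 0.6790^6 = 0.3439 × 0.09800 = 0.03370
λ_eff = λ(1-P_K) = 5.5 × (1 - 0.033703) = 5.5 × 0.966297 = 5.3146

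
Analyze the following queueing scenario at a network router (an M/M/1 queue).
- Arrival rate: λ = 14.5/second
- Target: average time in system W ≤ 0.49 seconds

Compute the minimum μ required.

For M/M/1: W = 1/(μ-λ)
Need W ≤ 0.49, so 1/(μ-λ) ≤ 0.49
μ - λ ≥ 1/0.49 = 2.0408
μ ≥ 14.5 + 2.0408 = 16.5408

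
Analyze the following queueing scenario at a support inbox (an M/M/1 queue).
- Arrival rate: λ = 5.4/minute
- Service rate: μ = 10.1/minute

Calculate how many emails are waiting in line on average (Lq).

ρ = λ/μ = 5.4/10.1 = 0.5347
For M/M/1: Lq = λ²/(μ(μ-λ))
Lq = 29.16/(10.1 × 4.70)
Lq = 0.6143 emails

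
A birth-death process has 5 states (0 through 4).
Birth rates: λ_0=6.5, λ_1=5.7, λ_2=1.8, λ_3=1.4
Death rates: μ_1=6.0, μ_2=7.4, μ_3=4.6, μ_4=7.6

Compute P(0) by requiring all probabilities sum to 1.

Ratios P(n)/P(0) = (λ₀···λₙ₋₁)/(μ₁···μₙ):
P(1)/P(0) = (6.5)/(6.0) = 1.0833
P(2)/P(0) = (6.5×5.7)/(6.0×7.4) = 0.8345
P(3)/P(0) = (6.5×5.7×1.8)/(6.0×7.4×4.6) = 0.3265
P(4)/P(0) = (6.5×5.7×1.8×1.4)/(6.0×7.4×4.6×7.6) = 0.06015

Normalization: ∑ P(n) = 1
P(0) × (1.0000 + 1.0833 + 0.8345 + 0.3265 + 0.06015) = 1
P(0) × 3.3045 = 1
P(0) = 1/3.3045 = 0.3026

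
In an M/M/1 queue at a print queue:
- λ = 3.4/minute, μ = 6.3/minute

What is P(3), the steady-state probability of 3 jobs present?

ρ = λ/μ = 3.4/6.3 = 0.5397
P(n) = (1-ρ)ρⁿ
P(3) = (1-0.5397) × 0.5397^3
P(3) = 0.4603 × 0.1572
P(3) = 0.07236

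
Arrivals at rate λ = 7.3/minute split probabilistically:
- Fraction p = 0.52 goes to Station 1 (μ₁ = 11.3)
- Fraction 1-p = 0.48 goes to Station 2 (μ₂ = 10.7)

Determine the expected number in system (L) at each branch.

Effective rates: λ₁ = 7.3×0.52 = 3.796, λ₂ = 7.3×0.48 = 3.504
Station 1: ρ₁ = 3.796/11.3 = 0.33593, L₁ = ρ₁/(1-ρ₁) = 0.33593/(1-0.33593) = 0.5059
Station 2: ρ₂ = 3.504/10.7 = 0.32748, L₂ = ρ₂/(1-ρ₂) = 0.32748/(1-0.32748) = 0.4869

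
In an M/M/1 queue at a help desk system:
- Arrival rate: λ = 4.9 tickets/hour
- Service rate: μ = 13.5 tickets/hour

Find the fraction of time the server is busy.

Server utilization: ρ = λ/μ
ρ = 4.9/13.5 = 0.3630
The server is busy 36.30% of the time.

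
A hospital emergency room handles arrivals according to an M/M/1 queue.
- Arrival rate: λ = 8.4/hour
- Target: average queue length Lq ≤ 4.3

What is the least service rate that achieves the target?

For M/M/1: Lq = λ²/(μ(μ-λ))
Need Lq ≤ 4.3, i.e. μ(μ-λ) ≥ λ²/4.3
μ² - 8.4μ - 70.56/4.3 ≥ 0  →  μ² - 8.4μ - 16.4093 ≥ 0
Quadratic formula (positive root): μ = [λ + √(λ² + 4×16.4093)]/2
Discriminant: 70.56 + 4×16.4093 = 136.1972, √136.1972 = 11.6704
μ ≥ (8.4 + 11.6704)/2 = 10.0352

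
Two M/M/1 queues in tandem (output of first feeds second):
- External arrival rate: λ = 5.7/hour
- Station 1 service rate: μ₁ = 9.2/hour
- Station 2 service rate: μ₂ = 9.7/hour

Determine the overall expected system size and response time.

By Jackson's theorem, each station behaves as independent M/M/1.
Station 1: ρ₁ = 5.7/9.2 = 0.6196, L₁ = ρ₁/(1-ρ₁) = λ/(μ₁-λ) = 5.7/3.50 = 1.6286
Station 2: ρ₂ = 5.7/9.7 = 0.5876, L₂ = ρ₂/(1-ρ₂) = λ/(μ₂-λ) = 5.7/4.00 = 1.4250
Total: L = L₁ + L₂ = 1.6286 + 1.4250 = 3.0536
W = L/λ = 3.0536/5.7 = 0.5357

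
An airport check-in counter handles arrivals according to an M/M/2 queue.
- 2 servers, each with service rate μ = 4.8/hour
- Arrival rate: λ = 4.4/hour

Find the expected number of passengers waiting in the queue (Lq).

Traffic intensity: ρ = λ/(cμ) = 4.4/(2×4.8) = 0.4583
Since ρ = 0.4583 < 1, system is stable.
Offered load a = λ/μ = cρ = 4.4/4.8 = 0.9167
P₀ = [ Σₙ₌₀^1 aⁿ/n! + a^2/(2!(1-ρ)) ]⁻¹
Σ = a^0/0! + a^1/1! = 1.0000 + 0.9167 = 1.9167
a^2/(2!(1-ρ)) = 0.8403/(2 × 0.5417) = 0.7756
P₀ = 1/(1.9167 + 0.7756) = 0.3714
Lq = P₀·a^2·ρ / (2!(1-ρ)²) = 0.37143 × 0.84028 × 0.45833 / (2 × 0.29340) = 0.2438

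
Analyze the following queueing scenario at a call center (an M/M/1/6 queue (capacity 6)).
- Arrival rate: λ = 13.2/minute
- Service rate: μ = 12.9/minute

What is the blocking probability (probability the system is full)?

ρ = λ/μ = 13.2/12.9 = 1.02326
P₀ = (1-ρ)/(1-ρ^(K+1)) = (1-1.02326)/(1-1.02326^7) = -0.02326/-0.1746 = 0.1332
P_K = P₀×ρ^K = 0.1332 × 1.02326^6 = 0.1332 × 1.1479 = 0.1529
Blocking probability = 15.29%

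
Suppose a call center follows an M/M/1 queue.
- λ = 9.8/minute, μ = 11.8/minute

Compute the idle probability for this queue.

ρ = λ/μ = 9.8/11.8 = 0.8305
P(0) = 1 - ρ = 1 - 0.8305 = 0.1695
The server is idle 16.95% of the time.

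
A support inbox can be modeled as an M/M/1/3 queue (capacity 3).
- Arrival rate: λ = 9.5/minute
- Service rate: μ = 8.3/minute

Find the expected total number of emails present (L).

ρ = λ/μ = 9.5/8.3 = 1.14458
P₀ = (1-ρ)/(1-ρ^(K+1)) = (1-1.14458)/(1-1.14458^4) = -0.1446/-0.7163 = 0.2019
P_K = P₀×ρ^K = 0.2019 × 1.14458^3 = 0.2019 × 1.4995 = 0.3027
L = ρ[1 - (K+1)ρ^K + Kρ^(K+1)] / [(1-ρ)(1-ρ^(K+1))]
L = 1.14458 × (1 - 4×1.499472 + 3×1.716266) / ((1 - 1.14458) × (1 - 1.716266)) = 1.6679 emails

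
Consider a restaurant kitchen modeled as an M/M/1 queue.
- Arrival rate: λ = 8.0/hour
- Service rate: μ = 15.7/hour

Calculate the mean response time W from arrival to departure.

First, compute utilization: ρ = λ/μ = 8.0/15.7 = 0.5096
For M/M/1: W = 1/(μ-λ)
W = 1/(15.7-8.0) = 1/7.70
W = 0.1299 hours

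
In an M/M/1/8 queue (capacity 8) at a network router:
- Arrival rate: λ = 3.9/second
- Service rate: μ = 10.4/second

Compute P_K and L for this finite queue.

ρ = λ/μ = 3.9/10.4 = 0.3750
P₀ = (1-ρ)/(1-ρ^(K+1)) = (1-0.3750)/(1-0.3750^9) = 0.6250/0.9999 = 0.6251
P_K = P₀×ρ^K = 0.6251 × 0.3750^8 = 0.6251 × 0.0003911 = 0.0002445
Blocking probability P_8 = 0.0002445 (0.02445%)
L = ρ[1 - (K+1)ρ^K + Kρ^(K+1)] / [(1-ρ)(1-ρ^(K+1))]
L = 0.3750 × (1 - 9×0.0003911 + 8×0.0001466) / ((1 - 0.3750) × (1 - 0.0001466)) = 0.5987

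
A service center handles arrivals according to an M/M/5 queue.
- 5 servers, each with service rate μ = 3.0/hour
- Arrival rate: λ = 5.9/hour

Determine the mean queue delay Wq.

Traffic intensity: ρ = λ/(cμ) = 5.9/(5×3.0) = 0.3933
Since ρ = 0.3933 < 1, system is stable.
Offered load a = λ/μ = cρ = 5.9/3.0 = 1.9667
P₀ = [ Σₙ₌₀^4 aⁿ/n! + a^5/(5!(1-ρ)) ]⁻¹
Σ = a^0/0! + a^1/1! + a^2/2! + a^3/3! + a^4/4! = 1.000000 + 1.966667 + 1.933889 + 1.267772 + 0.6233210 = 6.7916
a^5/(5!(1-ρ)) = 29.4208/(120 × 0.6067) = 0.4041
P₀ = 1/(6.7916 + 0.4041) = 0.1390
Lq = P₀·a^5·ρ / (5!(1-ρ)²) = 0.13897 × 29.4208 × 0.39333 / (120 × 0.36804) = 0.03641
Wq = Lq/λ = 0.036413/5.9 = 0.006172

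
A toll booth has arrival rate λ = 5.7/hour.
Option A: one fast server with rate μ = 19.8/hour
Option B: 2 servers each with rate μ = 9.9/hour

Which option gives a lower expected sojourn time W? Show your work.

Option A: single server μ = 19.8 (M/M/1)
  ρ_A = 5.7/19.8 = 0.2879
  W_A = 1/(μ-λ) = 1/(19.8-5.7) = 1/14.10 = 0.07092

Option B: 2 servers μ = 9.9 (M/M/2)
  ρ_B = λ/(cμ) = 5.7/(2×9.9) = 0.2879
  Offered load a = λ/μ = cρ = 5.7/9.9 = 0.5758
  P₀ = [ Σₙ₌₀^1 aⁿ/n! + a^2/(2!(1-ρ)) ]⁻¹
  Σ = a^0/0! + a^1/1! = 1.0000 + 0.5758 = 1.5758
  a^2/(2!(1-ρ)) = 0.3315/(2 × 0.7121) = 0.2328
  P₀ = 1/(1.5758 + 0.2328) = 0.5529
  Lq = P₀·a^2·ρ / (2!(1-ρ)²) = 0.5529 × 0.3315 × 0.2879 / (2 × 0.5071) = 0.05203
  Wq_B = Lq/λ = 0.05203/5.7 = 0.009128
  W_B = Wq_B + 1/μ = 0.009128 + 0.1010 = 0.1101

Since W_A = 0.07092 < W_B = 0.1101, Option A (single fast server) has the shorter time in system.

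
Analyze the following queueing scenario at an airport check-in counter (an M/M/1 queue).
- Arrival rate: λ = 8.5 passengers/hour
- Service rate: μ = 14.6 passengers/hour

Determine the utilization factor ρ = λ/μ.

Server utilization: ρ = λ/μ
ρ = 8.5/14.6 = 0.5822
The server is busy 58.22% of the time.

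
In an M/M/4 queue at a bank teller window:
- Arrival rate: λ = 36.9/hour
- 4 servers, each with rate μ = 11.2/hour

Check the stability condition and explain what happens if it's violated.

Stability requires ρ = λ/(cμ) < 1
ρ = 36.9/(4 × 11.2) = 36.9/44.80 = 0.8237
Since 0.8237 < 1, the system is STABLE.
The servers are busy 82.37% of the time.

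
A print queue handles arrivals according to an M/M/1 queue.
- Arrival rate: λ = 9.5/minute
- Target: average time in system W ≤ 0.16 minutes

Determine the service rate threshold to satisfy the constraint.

For M/M/1: W = 1/(μ-λ)
Need W ≤ 0.16, so 1/(μ-λ) ≤ 0.16
μ - λ ≥ 1/0.16 = 6.2500
μ ≥ 9.5 + 6.2500 = 15.7500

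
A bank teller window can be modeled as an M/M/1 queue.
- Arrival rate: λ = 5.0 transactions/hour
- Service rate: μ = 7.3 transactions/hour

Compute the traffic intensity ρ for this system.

Server utilization: ρ = λ/μ
ρ = 5.0/7.3 = 0.6849
The server is busy 68.49% of the time.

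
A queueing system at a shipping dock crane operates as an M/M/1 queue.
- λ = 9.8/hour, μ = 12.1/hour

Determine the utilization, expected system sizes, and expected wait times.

Step 1: ρ = λ/μ = 9.8/12.1 = 0.8099
Step 2: L = λ/(μ-λ) = 9.8/2.30 = 4.2609
Step 3: Lq = λ²/(μ(μ-λ)) = 96.04/(12.1×2.30) = 3.4510
Step 4: W = 1/(μ-λ) = 1/2.30 = 0.434783
Step 5: Wq = λ/(μ(μ-λ)) = 9.8/(12.1×2.30) = 0.3521
Step 6: P(0) = 1-ρ = 0.1901
Verify: L = λW = 9.8×0.434783 = 4.2609 ✔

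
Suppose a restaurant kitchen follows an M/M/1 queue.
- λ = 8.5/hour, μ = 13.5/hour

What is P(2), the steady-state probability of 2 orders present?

ρ = λ/μ = 8.5/13.5 = 0.6296
P(n) = (1-ρ)ρⁿ
P(2) = (1-0.6296) × 0.6296^2
P(2) = 0.3704 × 0.3964
P(2) = 0.1468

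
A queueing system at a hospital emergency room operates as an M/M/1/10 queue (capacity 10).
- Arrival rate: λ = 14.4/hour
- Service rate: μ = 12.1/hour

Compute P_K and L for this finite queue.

ρ = λ/μ = 14.4/12.1 = 1.19008
P₀ = (1-ρ)/(1-ρ^(K+1)) = (1-1.19008)/(1-1.19008^11) = -0.1901/-5.7817 = 0.03288
P_K = P₀×ρ^K = 0.032876 × 1.19008^10 = 0.032876 × 5.6985 = 0.1873
Blocking probability P_10 = 0.1873 (18.73%)
L = ρ[1 - (K+1)ρ^K + Kρ^(K+1)] / [(1-ρ)(1-ρ^(K+1))]
L = 1.19008 × (1 - 11×5.698513 + 10×6.781687) / ((1 - 1.19008) × (1 - 6.781687)) = 6.6416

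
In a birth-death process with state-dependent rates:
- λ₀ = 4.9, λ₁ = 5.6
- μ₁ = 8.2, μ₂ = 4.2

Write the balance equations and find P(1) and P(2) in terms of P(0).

Balance equations:
State 0: λ₀P₀ = μ₁P₁ → P₁ = (λ₀/μ₁)P₀ = (4.9/8.2)P₀ = 0.5976P₀
State 1: P₂ = (λ₀λ₁)/(μ₁μ₂)P₀ = (4.9×5.6)/(8.2×4.2)P₀ = 0.7967P₀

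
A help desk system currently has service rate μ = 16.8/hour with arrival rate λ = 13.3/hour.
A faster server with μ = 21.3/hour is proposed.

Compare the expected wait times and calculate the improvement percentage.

System 1: ρ₁ = 13.3/16.8 = 0.7917, W₁ = 1/(16.8-13.3) = 0.2857
System 2: ρ₂ = 13.3/21.3 = 0.6244, W₂ = 1/(21.3-13.3) = 0.1250
Improvement: (W₁-W₂)/W₁ = (0.2857-0.1250)/0.2857 = 56.25%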